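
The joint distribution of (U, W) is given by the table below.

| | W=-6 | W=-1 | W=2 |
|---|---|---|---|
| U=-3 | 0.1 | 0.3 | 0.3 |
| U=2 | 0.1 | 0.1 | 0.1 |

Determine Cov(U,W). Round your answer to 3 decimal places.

-1.300

E[U] = -1.5,  E[W] = -0.8
E[UW] = -0.1
Cov(U,W) = E[UW] − E[U]E[W] = -0.1 − (-1.5)(-0.8) = -1.3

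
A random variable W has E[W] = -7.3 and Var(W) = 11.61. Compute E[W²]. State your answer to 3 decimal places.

64.900

E[W²] = Var(W) + (E[W])² = 11.61 + (-7.3)² = 64.9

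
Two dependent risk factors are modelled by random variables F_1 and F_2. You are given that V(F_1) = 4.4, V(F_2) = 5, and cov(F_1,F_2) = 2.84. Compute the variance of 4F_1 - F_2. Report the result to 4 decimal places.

V(4F_1 - F_2) = (4)²·V(F_1) + (-1)²·V(F_2) + 2·(4)·(-1)·cov(F_1,F_2)
= 16·4.4 + 1·5 + -8·2.84 = 52.68

52.6800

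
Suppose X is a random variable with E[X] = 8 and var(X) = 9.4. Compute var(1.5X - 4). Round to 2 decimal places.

var(1.5X - 4) = (1.5)²·var(X) = 2.25·9.4 = 21.15

21.15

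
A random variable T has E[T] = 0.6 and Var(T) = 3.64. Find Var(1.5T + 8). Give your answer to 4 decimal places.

8.1900

Var(1.5T + 8) = (1.5)²·Var(T) = 2.25·3.64 = 8.19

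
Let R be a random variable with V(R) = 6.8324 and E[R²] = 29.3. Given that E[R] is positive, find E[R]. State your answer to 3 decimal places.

4.740

(E[R])² = E[R²] − V(R) = 29.3 − 6.8324 = 22.4676
E[R] = √22.4676 = 4.74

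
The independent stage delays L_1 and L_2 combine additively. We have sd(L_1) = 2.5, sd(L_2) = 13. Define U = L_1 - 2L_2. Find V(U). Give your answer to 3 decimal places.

682.250

V(L_1) = 6.25, V(L_2) = 169
By independence, V(U) = (1)²V(L_1) + (-2)²V(L_2)
= (1)²·6.25 + (-2)²·169 = 682.25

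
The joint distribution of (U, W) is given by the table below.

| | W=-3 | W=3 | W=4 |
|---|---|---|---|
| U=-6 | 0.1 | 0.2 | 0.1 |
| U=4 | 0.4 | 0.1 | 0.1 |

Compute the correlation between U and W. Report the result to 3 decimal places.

E[U] = 0,  E[W] = 0.2
E[UW] = -6.2
cov(U,W) = E[UW] − E[U]E[W] = -6.2 − (0)(0.2) = -6.2
Var(U) = 24,  Var(W) = 10.36
ρ = -6.2 / √(24·10.36) ≈ -0.393

-0.393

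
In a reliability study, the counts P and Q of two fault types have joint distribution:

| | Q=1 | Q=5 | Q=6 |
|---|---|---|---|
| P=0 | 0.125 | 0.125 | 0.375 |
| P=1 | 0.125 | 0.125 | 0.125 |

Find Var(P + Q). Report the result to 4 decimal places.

4.1094

E[P] = 0.375,  E[Q] = 4.5,  E[PQ] = 1.5
Var(P) = 0.375 − (0.375)² = 0.234375;  Var(Q) = 24.5 − (4.5)² = 4.25
cov(P,Q) = 1.5 − (0.375)(4.5) = -0.1875
Var(P + Q) = (1)²·0.234375 + (1)²·4.25 + 2·(1)·(1)·-0.1875 = 4.109375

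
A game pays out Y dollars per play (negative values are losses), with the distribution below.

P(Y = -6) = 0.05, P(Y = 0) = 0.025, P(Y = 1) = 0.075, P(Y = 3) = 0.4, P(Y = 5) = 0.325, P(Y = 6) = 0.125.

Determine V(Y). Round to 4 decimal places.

6.8775

E[Y] = (-6)(0.05) + (0)(0.025) + (1)(0.075) + (3)(0.4) + (5)(0.325) + (6)(0.125) = 3.35
E[Y²] = (-6)²(0.05) + (0)²(0.025) + (1)²(0.075) + (3)²(0.4) + (5)²(0.325) + (6)²(0.125) = 18.1
V(Y) = E[Y²] − (E[Y])² = 18.1 − (3.35)² = 6.8775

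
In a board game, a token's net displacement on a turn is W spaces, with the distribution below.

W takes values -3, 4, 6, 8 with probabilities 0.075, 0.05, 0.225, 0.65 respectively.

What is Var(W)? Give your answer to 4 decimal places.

8.5994

E[W] = (-3)(0.075) + (4)(0.05) + (6)(0.225) + (8)(0.65) = 6.525
E[W²] = (-3)²(0.075) + (4)²(0.05) + (6)²(0.225) + (8)²(0.65) = 51.175
Var(W) = E[W²] − (E[W])² = 51.175 − (6.525)² = 8.599375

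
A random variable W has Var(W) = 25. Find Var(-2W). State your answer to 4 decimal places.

Var(-2W) = (-2)²·Var(W) = 4·25 = 100

100.0000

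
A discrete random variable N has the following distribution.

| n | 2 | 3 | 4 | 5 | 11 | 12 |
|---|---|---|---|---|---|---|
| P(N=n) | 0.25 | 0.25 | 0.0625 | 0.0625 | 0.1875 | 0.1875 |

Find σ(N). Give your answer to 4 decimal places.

4.2408

E[N] = (2)(0.25) + (3)(0.25) + (4)(0.0625) + (5)(0.0625) + (11)(0.1875) + (12)(0.1875) = 6.125
E[N²] = (2)²(0.25) + (3)²(0.25) + (4)²(0.0625) + (5)²(0.0625) + (11)²(0.1875) + (12)²(0.1875) = 55.5
Var(N) = E[N²] − (E[N])² = 55.5 − (6.125)² = 17.984375
σ(N) = √17.984375 ≈ 4.2408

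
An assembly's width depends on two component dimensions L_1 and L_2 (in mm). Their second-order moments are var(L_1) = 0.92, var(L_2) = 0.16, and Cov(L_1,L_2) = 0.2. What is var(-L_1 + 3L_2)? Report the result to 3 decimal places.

1.160

var(-L_1 + 3L_2) = (-1)²·var(L_1) + (3)²·var(L_2) + 2·(-1)·(3)·Cov(L_1,L_2)
= 1·0.92 + 9·0.16 + -6·0.2 = 1.16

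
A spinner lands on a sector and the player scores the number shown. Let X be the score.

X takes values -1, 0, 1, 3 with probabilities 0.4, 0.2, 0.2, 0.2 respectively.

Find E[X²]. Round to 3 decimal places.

2.400

E[X²] = (-1)²(0.4) + (0)²(0.2) + (1)²(0.2) + (3)²(0.2) = 2.4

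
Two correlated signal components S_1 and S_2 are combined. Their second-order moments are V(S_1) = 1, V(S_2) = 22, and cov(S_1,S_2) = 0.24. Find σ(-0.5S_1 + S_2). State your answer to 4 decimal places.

4.6915

V(-0.5S_1 + S_2) = (-0.5)²·V(S_1) + (1)²·V(S_2) + 2·(-0.5)·(1)·cov(S_1,S_2)
= 0.25·1 + 1·22 + -1·0.24 = 22.01
σ(-0.5S_1 + S_2) = √22.01 ≈ 4.6915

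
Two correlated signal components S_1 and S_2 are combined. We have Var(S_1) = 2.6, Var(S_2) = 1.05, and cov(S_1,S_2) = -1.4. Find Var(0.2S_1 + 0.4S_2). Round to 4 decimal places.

0.0480

Var(0.2S_1 + 0.4S_2) = (0.2)²·Var(S_1) + (0.4)²·Var(S_2) + 2·(0.2)·(0.4)·cov(S_1,S_2)
= 0.04·2.6 + 0.16·1.05 + 0.16·-1.4 = 0.048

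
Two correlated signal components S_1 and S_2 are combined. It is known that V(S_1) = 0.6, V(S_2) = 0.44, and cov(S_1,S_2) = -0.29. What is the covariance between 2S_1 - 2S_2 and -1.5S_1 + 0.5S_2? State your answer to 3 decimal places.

cov(2S_1 - 2S_2, -1.5S_1 + 0.5S_2) = (2)(-1.5)V(S_1) + (-2)(0.5)V(S_2) + [(2)(0.5) + (-2)(-1.5)]cov(S_1,S_2)
= -3·0.6 + -1·0.44 + 4·-0.29 = -3.4

-3.400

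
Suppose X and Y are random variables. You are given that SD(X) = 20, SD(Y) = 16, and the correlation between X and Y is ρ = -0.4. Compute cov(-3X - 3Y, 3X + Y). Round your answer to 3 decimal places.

-2832.000

Var(X) = (20)² = 400;  Var(Y) = (16)² = 256
cov(X,Y) = ρ·SD(X)·SD(Y) = -0.4·20·16 = -128
cov(-3X - 3Y, 3X + Y) = (-3)(3)Var(X) + (-3)(1)Var(Y) + [(-3)(1) + (-3)(3)]cov(X,Y)
= -9·400 + -3·256 + -12·-128 = -2832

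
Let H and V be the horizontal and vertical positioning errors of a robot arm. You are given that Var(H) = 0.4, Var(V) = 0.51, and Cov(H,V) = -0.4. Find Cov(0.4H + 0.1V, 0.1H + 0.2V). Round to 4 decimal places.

Cov(0.4H + 0.1V, 0.1H + 0.2V) = (0.4)(0.1)Var(H) + (0.1)(0.2)Var(V) + [(0.4)(0.2) + (0.1)(0.1)]Cov(H,V)
= 0.04·0.4 + 0.02·0.51 + 0.09·-0.4 = -0.0098

-0.0098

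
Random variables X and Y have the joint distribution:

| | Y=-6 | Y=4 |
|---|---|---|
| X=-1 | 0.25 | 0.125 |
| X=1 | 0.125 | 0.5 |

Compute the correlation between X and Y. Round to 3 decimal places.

E[X] = 0.25,  E[Y] = 0.25
E[XY] = 2.25
cov(X,Y) = E[XY] − E[X]E[Y] = 2.25 − (0.25)(0.25) = 2.1875
V(X) = 0.9375,  V(Y) = 23.4375
ρ = 2.1875 / √(0.9375·23.4375) ≈ 0.467

0.467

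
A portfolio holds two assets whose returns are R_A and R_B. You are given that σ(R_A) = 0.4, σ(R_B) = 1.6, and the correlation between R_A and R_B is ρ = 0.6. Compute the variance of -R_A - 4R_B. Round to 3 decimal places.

var(R_A) = (0.4)² = 0.16;  var(R_B) = (1.6)² = 2.56
Cov(R_A,R_B) = ρ·σ(R_A)·σ(R_B) = 0.6·0.4·1.6 = 0.384
var(-R_A - 4R_B) = (-1)²·var(R_A) + (-4)²·var(R_B) + 2·(-1)·(-4)·Cov(R_A,R_B)
= 1·0.16 + 16·2.56 + 8·0.384 = 44.192

44.192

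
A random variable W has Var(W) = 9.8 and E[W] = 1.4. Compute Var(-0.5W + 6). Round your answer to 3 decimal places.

Var(-0.5W + 6) = (-0.5)²·Var(W) = 0.25·9.8 = 2.45

2.450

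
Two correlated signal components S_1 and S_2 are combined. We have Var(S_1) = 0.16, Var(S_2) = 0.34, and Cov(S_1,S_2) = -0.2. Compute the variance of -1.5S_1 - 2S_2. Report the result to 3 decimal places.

Var(-1.5S_1 - 2S_2) = (-1.5)²·Var(S_1) + (-2)²·Var(S_2) + 2·(-1.5)·(-2)·Cov(S_1,S_2)
= 2.25·0.16 + 4·0.34 + 6·-0.2 = 0.52

0.520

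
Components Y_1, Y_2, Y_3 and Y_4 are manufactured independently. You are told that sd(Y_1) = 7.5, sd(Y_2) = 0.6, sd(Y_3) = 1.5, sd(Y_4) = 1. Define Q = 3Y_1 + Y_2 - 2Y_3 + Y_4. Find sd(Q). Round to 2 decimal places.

22.73

var(Y_1) = 56.25, var(Y_2) = 0.36, var(Y_3) = 2.25, var(Y_4) = 1
By independence, var(Q) = (3)²var(Y_1) + (1)²var(Y_2) + (-2)²var(Y_3) + (1)²var(Y_4)
= (3)²·56.25 + (1)²·0.36 + (-2)²·2.25 + (1)²·1 = 516.61
sd(Q) = √516.61 ≈ 22.73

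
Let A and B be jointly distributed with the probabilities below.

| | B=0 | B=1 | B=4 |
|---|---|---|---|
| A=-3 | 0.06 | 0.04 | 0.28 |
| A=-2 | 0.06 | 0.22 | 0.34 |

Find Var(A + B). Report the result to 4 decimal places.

2.6704

E[A] = -2.38,  E[B] = 2.74,  E[AB] = -6.64
Var(A) = 5.9 − (-2.38)² = 0.2356;  Var(B) = 10.18 − (2.74)² = 2.6724
cov(A,B) = -6.64 − (-2.38)(2.74) = -0.1188
Var(A + B) = (1)²·0.2356 + (1)²·2.6724 + 2·(1)·(1)·-0.1188 = 2.6704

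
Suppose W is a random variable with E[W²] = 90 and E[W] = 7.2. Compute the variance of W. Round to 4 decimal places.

Var(W) = 90 − (7.2)² = 38.16

38.1600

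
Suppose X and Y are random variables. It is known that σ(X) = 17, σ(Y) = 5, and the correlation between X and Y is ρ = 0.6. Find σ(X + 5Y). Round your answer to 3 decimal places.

37.736

V(X) = (17)² = 289;  V(Y) = (5)² = 25
Cov(X,Y) = ρ·σ(X)·σ(Y) = 0.6·17·5 = 51
V(X + 5Y) = (1)²·V(X) + (5)²·V(Y) + 2·(1)·(5)·Cov(X,Y)
= 1·289 + 25·25 + 10·51 = 1424
σ(X + 5Y) = √1424 ≈ 37.736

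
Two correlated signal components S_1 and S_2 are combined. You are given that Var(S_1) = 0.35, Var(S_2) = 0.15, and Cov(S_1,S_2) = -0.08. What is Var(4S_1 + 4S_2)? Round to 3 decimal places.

Var(4S_1 + 4S_2) = (4)²·Var(S_1) + (4)²·Var(S_2) + 2·(4)·(4)·Cov(S_1,S_2)
= 16·0.35 + 16·0.15 + 32·-0.08 = 5.44

5.440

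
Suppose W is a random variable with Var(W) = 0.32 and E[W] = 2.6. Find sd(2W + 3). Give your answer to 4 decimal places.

1.1314

Var(2W + 3) = (2)²·0.32 = 1.28
sd(2W + 3) = √1.28 ≈ 1.1314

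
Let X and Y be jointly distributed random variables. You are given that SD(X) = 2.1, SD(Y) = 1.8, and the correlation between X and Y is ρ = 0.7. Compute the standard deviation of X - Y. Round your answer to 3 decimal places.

V(X) = (2.1)² = 4.41;  V(Y) = (1.8)² = 3.24
cov(X,Y) = ρ·SD(X)·SD(Y) = 0.7·2.1·1.8 = 2.646
V(X - Y) = (1)²·V(X) + (-1)²·V(Y) + 2·(1)·(-1)·cov(X,Y)
= 1·4.41 + 1·3.24 + -2·2.646 = 2.358
SD(X - Y) = √2.358 ≈ 1.536

1.536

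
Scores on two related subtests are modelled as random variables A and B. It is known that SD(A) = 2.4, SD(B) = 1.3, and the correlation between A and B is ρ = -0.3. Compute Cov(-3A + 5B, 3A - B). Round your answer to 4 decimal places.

var(A) = (2.4)² = 5.76;  var(B) = (1.3)² = 1.69
Cov(A,B) = ρ·SD(A)·SD(B) = -0.3·2.4·1.3 = -0.936
Cov(-3A + 5B, 3A - B) = (-3)(3)var(A) + (5)(-1)var(B) + [(-3)(-1) + (5)(3)]Cov(A,B)
= -9·5.76 + -5·1.69 + 18·-0.936 = -77.138

-77.1380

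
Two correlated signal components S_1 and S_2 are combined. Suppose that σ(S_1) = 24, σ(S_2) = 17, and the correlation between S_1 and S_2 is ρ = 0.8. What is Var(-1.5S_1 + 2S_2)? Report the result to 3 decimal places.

Var(S_1) = (24)² = 576;  Var(S_2) = (17)² = 289
cov(S_1,S_2) = ρ·σ(S_1)·σ(S_2) = 0.8·24·17 = 326.4
Var(-1.5S_1 + 2S_2) = (-1.5)²·Var(S_1) + (2)²·Var(S_2) + 2·(-1.5)·(2)·cov(S_1,S_2)
= 2.25·576 + 4·289 + -6·326.4 = 493.6

493.600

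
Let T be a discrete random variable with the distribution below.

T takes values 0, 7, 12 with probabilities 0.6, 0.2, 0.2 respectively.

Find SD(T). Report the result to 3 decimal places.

E[T] = (0)(0.6) + (7)(0.2) + (12)(0.2) = 3.8
E[T²] = (0)²(0.6) + (7)²(0.2) + (12)²(0.2) = 38.6
V(T) = E[T²] − (E[T])² = 38.6 − (3.8)² = 24.16
SD(T) = √24.16 ≈ 4.915

4.915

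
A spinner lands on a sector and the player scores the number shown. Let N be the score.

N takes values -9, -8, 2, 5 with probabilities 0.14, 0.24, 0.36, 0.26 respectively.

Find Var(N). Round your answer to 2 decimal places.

33.29

E[N] = (-9)(0.14) + (-8)(0.24) + (2)(0.36) + (5)(0.26) = -1.16
E[N²] = (-9)²(0.14) + (-8)²(0.24) + (2)²(0.36) + (5)²(0.26) = 34.64
Var(N) = E[N²] − (E[N])² = 34.64 − (-1.16)² = 33.2944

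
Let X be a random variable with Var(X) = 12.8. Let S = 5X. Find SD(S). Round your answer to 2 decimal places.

17.89

Var(5X) = (5)²·12.8 = 320
SD(S) = √320 ≈ 17.89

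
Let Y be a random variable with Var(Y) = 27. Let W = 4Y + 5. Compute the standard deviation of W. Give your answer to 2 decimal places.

Var(4Y + 5) = (4)²·27 = 432
σ(W) = √432 ≈ 20.78

20.78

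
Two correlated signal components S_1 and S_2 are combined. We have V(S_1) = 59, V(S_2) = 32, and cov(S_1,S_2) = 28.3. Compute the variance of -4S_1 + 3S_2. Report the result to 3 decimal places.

V(-4S_1 + 3S_2) = (-4)²·V(S_1) + (3)²·V(S_2) + 2·(-4)·(3)·cov(S_1,S_2)
= 16·59 + 9·32 + -24·28.3 = 552.8

552.800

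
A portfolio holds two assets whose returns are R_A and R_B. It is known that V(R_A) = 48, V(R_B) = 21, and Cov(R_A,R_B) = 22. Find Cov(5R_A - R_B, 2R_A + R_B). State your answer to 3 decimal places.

Cov(5R_A - R_B, 2R_A + R_B) = (5)(2)V(R_A) + (-1)(1)V(R_B) + [(5)(1) + (-1)(2)]Cov(R_A,R_B)
= 10·48 + -1·21 + 3·22 = 525

525.000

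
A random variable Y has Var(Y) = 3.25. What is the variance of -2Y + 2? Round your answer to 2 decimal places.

13.00

Var(-2Y + 2) = (-2)²·Var(Y) = 4·3.25 = 13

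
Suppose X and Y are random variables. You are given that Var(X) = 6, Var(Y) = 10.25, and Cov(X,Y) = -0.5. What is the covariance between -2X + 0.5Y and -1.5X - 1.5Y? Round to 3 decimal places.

Cov(-2X + 0.5Y, -1.5X - 1.5Y) = (-2)(-1.5)Var(X) + (0.5)(-1.5)Var(Y) + [(-2)(-1.5) + (0.5)(-1.5)]Cov(X,Y)
= 3·6 + -0.75·10.25 + 2.25·-0.5 = 9.1875

9.188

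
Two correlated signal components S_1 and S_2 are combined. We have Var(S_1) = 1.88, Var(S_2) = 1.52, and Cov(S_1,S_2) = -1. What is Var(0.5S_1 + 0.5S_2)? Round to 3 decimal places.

Var(0.5S_1 + 0.5S_2) = (0.5)²·Var(S_1) + (0.5)²·Var(S_2) + 2·(0.5)·(0.5)·Cov(S_1,S_2)
= 0.25·1.88 + 0.25·1.52 + 0.5·-1 = 0.35

0.350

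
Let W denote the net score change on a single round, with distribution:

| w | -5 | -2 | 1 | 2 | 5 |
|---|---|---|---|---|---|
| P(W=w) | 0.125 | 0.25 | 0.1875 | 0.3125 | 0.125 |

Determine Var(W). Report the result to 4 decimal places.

8.5898

E[W] = (-5)(0.125) + (-2)(0.25) + (1)(0.1875) + (2)(0.3125) + (5)(0.125) = 0.3125
E[W²] = (-5)²(0.125) + (-2)²(0.25) + (1)²(0.1875) + (2)²(0.3125) + (5)²(0.125) = 8.6875
Var(W) = E[W²] − (E[W])² = 8.6875 − (0.3125)² = 8.58984375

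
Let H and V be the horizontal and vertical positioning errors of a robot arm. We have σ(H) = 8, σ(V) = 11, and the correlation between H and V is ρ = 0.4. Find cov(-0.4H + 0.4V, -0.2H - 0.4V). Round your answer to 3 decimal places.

-11.424

Var(H) = (8)² = 64;  Var(V) = (11)² = 121
cov(H,V) = ρ·σ(H)·σ(V) = 0.4·8·11 = 35.2
cov(-0.4H + 0.4V, -0.2H - 0.4V) = (-0.4)(-0.2)Var(H) + (0.4)(-0.4)Var(V) + [(-0.4)(-0.4) + (0.4)(-0.2)]cov(H,V)
= 0.08·64 + -0.16·121 + 0.08·35.2 = -11.424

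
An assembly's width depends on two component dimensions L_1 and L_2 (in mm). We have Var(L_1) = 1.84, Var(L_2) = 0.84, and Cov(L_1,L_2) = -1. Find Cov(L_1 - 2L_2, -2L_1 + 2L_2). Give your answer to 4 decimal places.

-13.0400

Cov(L_1 - 2L_2, -2L_1 + 2L_2) = (1)(-2)Var(L_1) + (-2)(2)Var(L_2) + [(1)(2) + (-2)(-2)]Cov(L_1,L_2)
= -2·1.84 + -4·0.84 + 6·-1 = -13.04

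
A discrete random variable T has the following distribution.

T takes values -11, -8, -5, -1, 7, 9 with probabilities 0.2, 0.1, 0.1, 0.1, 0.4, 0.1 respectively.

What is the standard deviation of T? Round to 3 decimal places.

E[T] = (-11)(0.2) + (-8)(0.1) + (-5)(0.1) + (-1)(0.1) + (7)(0.4) + (9)(0.1) = 0.1
E[T²] = (-11)²(0.2) + (-8)²(0.1) + (-5)²(0.1) + (-1)²(0.1) + (7)²(0.4) + (9)²(0.1) = 60.9
Var(T) = E[T²] − (E[T])² = 60.9 − (0.1)² = 60.89
σ(T) = √60.89 ≈ 7.803

7.803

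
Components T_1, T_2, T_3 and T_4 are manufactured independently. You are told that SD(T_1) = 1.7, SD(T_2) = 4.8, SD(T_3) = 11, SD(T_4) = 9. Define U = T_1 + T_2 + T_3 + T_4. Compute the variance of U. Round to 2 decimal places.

227.93

V(T_1) = 2.89, V(T_2) = 23.04, V(T_3) = 121, V(T_4) = 81
By independence, V(U) = (1)²V(T_1) + (1)²V(T_2) + (1)²V(T_3) + (1)²V(T_4)
= (1)²·2.89 + (1)²·23.04 + (1)²·121 + (1)²·81 = 227.93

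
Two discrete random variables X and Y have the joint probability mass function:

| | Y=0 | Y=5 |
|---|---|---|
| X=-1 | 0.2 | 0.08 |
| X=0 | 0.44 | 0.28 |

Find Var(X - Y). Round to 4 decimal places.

5.7536

E[X] = -0.28,  E[Y] = 1.8,  E[XY] = -0.4
Var(X) = 0.28 − (-0.28)² = 0.2016;  Var(Y) = 9 − (1.8)² = 5.76
cov(X,Y) = -0.4 − (-0.28)(1.8) = 0.104
Var(X - Y) = (1)²·0.2016 + (-1)²·5.76 + 2·(1)·(-1)·0.104 = 5.7536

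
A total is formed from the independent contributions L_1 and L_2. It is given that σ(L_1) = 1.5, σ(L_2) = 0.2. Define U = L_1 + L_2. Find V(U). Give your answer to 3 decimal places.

2.290

V(L_1) = 2.25, V(L_2) = 0.04
By independence, V(U) = (1)²V(L_1) + (1)²V(L_2)
= (1)²·2.25 + (1)²·0.04 = 2.29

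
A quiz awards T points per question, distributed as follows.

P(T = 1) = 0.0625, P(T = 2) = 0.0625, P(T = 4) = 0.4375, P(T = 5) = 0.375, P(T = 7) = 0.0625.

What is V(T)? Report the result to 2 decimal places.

E[T] = (1)(0.0625) + (2)(0.0625) + (4)(0.4375) + (5)(0.375) + (7)(0.0625) = 4.25
E[T²] = (1)²(0.0625) + (2)²(0.0625) + (4)²(0.4375) + (5)²(0.375) + (7)²(0.0625) = 19.75
V(T) = E[T²] − (E[T])² = 19.75 − (4.25)² = 1.6875

1.69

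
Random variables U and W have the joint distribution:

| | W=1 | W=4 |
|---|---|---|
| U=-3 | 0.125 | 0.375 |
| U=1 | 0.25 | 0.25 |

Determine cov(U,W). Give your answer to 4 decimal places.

-0.7500

E[U] = -1,  E[W] = 2.875
E[UW] = -3.625
cov(U,W) = E[UW] − E[U]E[W] = -3.625 − (-1)(2.875) = -0.75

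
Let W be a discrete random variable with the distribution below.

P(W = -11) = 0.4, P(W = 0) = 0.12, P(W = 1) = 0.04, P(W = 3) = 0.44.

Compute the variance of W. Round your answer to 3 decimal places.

E[W] = (-11)(0.4) + (0)(0.12) + (1)(0.04) + (3)(0.44) = -3.04
E[W²] = (-11)²(0.4) + (0)²(0.12) + (1)²(0.04) + (3)²(0.44) = 52.4
var(W) = E[W²] − (E[W])² = 52.4 − (-3.04)² = 43.1584

43.158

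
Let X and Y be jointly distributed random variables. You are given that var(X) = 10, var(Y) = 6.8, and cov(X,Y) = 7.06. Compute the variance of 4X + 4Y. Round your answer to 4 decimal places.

494.7200

var(4X + 4Y) = (4)²·var(X) + (4)²·var(Y) + 2·(4)·(4)·cov(X,Y)
= 16·10 + 16·6.8 + 32·7.06 = 494.72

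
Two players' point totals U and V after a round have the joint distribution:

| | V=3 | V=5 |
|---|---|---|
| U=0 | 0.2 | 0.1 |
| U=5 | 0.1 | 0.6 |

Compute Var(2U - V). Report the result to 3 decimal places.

E[U] = 3.5,  E[V] = 4.4,  E[UV] = 16.5
Var(U) = 17.5 − (3.5)² = 5.25;  Var(V) = 20.2 − (4.4)² = 0.84
Cov(U,V) = 16.5 − (3.5)(4.4) = 1.1
Var(2U - V) = (2)²·5.25 + (-1)²·0.84 + 2·(2)·(-1)·1.1 = 17.44

17.440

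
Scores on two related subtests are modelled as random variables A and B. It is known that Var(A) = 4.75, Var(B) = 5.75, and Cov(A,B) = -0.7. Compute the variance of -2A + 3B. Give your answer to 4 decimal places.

79.1500

Var(-2A + 3B) = (-2)²·Var(A) + (3)²·Var(B) + 2·(-2)·(3)·Cov(A,B)
= 4·4.75 + 9·5.75 + -12·-0.7 = 79.15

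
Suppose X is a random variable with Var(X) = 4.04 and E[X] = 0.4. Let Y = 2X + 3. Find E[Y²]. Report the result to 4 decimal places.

E[2X + 3] = 2·0.4 + 3 = 3.8
Var(2X + 3) = (2)²·4.04 = 16.16
E[Y²] = Var(Y) + (E[Y])² = 16.16 + (3.8)² = 30.6

30.6000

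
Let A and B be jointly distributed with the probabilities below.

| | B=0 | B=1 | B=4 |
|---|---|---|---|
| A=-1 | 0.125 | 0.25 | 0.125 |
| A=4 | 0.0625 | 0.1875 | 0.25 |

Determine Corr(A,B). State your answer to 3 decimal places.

E[A] = 1.5,  E[B] = 1.9375
E[AB] = 4
cov(A,B) = E[AB] − E[A]E[B] = 4 − (1.5)(1.9375) = 1.09375
Var(A) = 6.25,  Var(B) = 2.68359375
ρ = 1.09375 / √(6.25·2.68359375) ≈ 0.267

0.267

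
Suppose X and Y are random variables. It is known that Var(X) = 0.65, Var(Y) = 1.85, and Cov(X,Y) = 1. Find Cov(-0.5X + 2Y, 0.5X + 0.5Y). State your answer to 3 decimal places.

2.438

Cov(-0.5X + 2Y, 0.5X + 0.5Y) = (-0.5)(0.5)Var(X) + (2)(0.5)Var(Y) + [(-0.5)(0.5) + (2)(0.5)]Cov(X,Y)
= -0.25·0.65 + 1·1.85 + 0.75·1 = 2.4375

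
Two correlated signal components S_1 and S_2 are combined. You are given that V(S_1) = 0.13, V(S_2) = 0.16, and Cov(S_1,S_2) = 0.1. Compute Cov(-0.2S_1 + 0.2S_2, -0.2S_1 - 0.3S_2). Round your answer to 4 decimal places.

-0.0024

Cov(-0.2S_1 + 0.2S_2, -0.2S_1 - 0.3S_2) = (-0.2)(-0.2)V(S_1) + (0.2)(-0.3)V(S_2) + [(-0.2)(-0.3) + (0.2)(-0.2)]Cov(S_1,S_2)
= 0.04·0.13 + -0.06·0.16 + 0.02·0.1 = -0.0024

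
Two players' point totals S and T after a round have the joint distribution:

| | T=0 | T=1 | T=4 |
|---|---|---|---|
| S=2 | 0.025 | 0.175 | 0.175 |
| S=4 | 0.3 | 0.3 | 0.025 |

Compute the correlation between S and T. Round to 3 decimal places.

-0.573

E[S] = 3.25,  E[T] = 1.275
E[ST] = 3.35
Cov(S,T) = E[ST] − E[S]E[T] = 3.35 − (3.25)(1.275) = -0.79375
Var(S) = 0.9375,  Var(T) = 2.049375
ρ = -0.79375 / √(0.9375·2.049375) ≈ -0.573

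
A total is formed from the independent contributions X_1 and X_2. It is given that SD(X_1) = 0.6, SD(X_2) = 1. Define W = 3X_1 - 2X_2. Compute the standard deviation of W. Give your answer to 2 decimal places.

Var(X_1) = 0.36, Var(X_2) = 1
By independence, Var(W) = (3)²Var(X_1) + (-2)²Var(X_2)
= (3)²·0.36 + (-2)²·1 = 7.24
SD(W) = √7.24 ≈ 2.69

2.69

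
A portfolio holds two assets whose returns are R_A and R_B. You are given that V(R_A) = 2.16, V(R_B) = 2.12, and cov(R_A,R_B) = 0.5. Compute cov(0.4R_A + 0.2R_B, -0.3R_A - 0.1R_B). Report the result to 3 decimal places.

-0.352

cov(0.4R_A + 0.2R_B, -0.3R_A - 0.1R_B) = (0.4)(-0.3)V(R_A) + (0.2)(-0.1)V(R_B) + [(0.4)(-0.1) + (0.2)(-0.3)]cov(R_A,R_B)
= -0.12·2.16 + -0.02·2.12 + -0.1·0.5 = -0.3516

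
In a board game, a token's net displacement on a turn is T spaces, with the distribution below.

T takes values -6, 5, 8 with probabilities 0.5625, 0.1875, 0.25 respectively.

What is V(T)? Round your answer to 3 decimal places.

E[T] = (-6)(0.5625) + (5)(0.1875) + (8)(0.25) = -0.4375
E[T²] = (-6)²(0.5625) + (5)²(0.1875) + (8)²(0.25) = 40.9375
V(T) = E[T²] − (E[T])² = 40.9375 − (-0.4375)² = 40.74609375

40.746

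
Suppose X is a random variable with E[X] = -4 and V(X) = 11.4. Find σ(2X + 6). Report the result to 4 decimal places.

V(2X + 6) = (2)²·11.4 = 45.6
σ(2X + 6) = √45.6 ≈ 6.7528

6.7528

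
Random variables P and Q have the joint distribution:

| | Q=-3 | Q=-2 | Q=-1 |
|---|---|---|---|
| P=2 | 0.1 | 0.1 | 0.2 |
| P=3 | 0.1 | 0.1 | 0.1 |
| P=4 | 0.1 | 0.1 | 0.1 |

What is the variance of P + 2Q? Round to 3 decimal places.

3.090

E[P] = 2.9,  E[Q] = -1.9,  E[PQ] = -5.6
Var(P) = 9.1 − (2.9)² = 0.69;  Var(Q) = 4.3 − (-1.9)² = 0.69
Cov(P,Q) = -5.6 − (2.9)(-1.9) = -0.09
Var(P + 2Q) = (1)²·0.69 + (2)²·0.69 + 2·(1)·(2)·-0.09 = 3.09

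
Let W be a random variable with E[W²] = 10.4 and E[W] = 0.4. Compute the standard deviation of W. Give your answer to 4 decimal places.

3.2000

Var(W) = 10.4 − (0.4)² = 10.24
σ(W) = √10.24 ≈ 3.2000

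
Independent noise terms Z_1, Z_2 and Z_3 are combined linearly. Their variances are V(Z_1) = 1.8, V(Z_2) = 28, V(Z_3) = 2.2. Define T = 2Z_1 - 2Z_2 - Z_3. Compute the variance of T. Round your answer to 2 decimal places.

By independence, V(T) = (2)²V(Z_1) + (-2)²V(Z_2) + (-1)²V(Z_3)
= (2)²·1.8 + (-2)²·28 + (-1)²·2.2 = 121.4

121.40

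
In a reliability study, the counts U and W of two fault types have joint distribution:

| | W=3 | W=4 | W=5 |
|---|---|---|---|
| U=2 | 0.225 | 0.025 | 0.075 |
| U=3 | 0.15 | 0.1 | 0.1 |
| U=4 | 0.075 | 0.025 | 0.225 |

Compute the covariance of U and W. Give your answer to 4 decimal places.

0.3000

E[U] = 3,  E[W] = 3.95
E[UW] = 12.15
Cov(U,W) = E[UW] − E[U]E[W] = 12.15 − (3)(3.95) = 0.3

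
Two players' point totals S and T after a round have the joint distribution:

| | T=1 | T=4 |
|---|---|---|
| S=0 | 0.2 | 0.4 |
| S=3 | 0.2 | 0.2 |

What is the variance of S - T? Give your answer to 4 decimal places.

E[S] = 1.2,  E[T] = 2.8,  E[ST] = 3
V(S) = 3.6 − (1.2)² = 2.16;  V(T) = 10 − (2.8)² = 2.16
Cov(S,T) = 3 − (1.2)(2.8) = -0.36
V(S - T) = (1)²·2.16 + (-1)²·2.16 + 2·(1)·(-1)·-0.36 = 5.04

5.0400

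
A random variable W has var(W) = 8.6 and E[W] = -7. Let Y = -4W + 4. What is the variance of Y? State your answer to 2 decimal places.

var(-4W + 4) = (-4)²·var(W) = 16·8.6 = 137.6

137.60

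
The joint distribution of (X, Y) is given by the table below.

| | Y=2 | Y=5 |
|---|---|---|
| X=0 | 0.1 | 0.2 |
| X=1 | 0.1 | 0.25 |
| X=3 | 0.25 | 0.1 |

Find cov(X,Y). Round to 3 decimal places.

E[X] = 1.4,  E[Y] = 3.65
E[XY] = 4.45
cov(X,Y) = E[XY] − E[X]E[Y] = 4.45 − (1.4)(3.65) = -0.66

-0.660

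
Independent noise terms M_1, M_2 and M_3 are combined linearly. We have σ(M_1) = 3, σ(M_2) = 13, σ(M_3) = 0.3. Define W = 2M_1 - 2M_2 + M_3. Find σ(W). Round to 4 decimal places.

Var(M_1) = 9, Var(M_2) = 169, Var(M_3) = 0.09
By independence, Var(W) = (2)²Var(M_1) + (-2)²Var(M_2) + (1)²Var(M_3)
= (2)²·9 + (-2)²·169 + (1)²·0.09 = 712.09
σ(W) = √712.09 ≈ 26.6850

26.6850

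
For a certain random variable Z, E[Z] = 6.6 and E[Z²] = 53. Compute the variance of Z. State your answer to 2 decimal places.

Var(Z) = 53 − (6.6)² = 9.44

9.44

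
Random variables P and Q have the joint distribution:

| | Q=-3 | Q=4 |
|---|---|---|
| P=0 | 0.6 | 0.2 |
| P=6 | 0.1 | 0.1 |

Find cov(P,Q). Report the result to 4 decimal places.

1.6800

E[P] = 1.2,  E[Q] = -0.9
E[PQ] = 0.6
cov(P,Q) = E[PQ] − E[P]E[Q] = 0.6 − (1.2)(-0.9) = 1.68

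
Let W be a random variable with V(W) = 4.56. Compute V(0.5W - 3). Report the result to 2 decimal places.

V(0.5W - 3) = (0.5)²·V(W) = 0.25·4.56 = 1.14

1.14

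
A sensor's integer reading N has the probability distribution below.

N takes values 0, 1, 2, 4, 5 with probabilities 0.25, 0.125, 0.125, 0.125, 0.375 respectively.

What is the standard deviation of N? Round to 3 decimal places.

2.107

E[N] = (0)(0.25) + (1)(0.125) + (2)(0.125) + (4)(0.125) + (5)(0.375) = 2.75
E[N²] = (0)²(0.25) + (1)²(0.125) + (2)²(0.125) + (4)²(0.125) + (5)²(0.375) = 12
Var(N) = E[N²] − (E[N])² = 12 − (2.75)² = 4.4375
SD(N) = √4.4375 ≈ 2.107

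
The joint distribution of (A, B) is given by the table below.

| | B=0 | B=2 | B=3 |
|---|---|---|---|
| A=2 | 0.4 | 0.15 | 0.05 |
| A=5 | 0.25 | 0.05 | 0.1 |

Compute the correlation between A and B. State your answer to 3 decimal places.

E[A] = 3.2,  E[B] = 0.85
E[AB] = 2.9
Cov(A,B) = E[AB] − E[A]E[B] = 2.9 − (3.2)(0.85) = 0.18
Var(A) = 2.16,  Var(B) = 1.4275
ρ = 0.18 / √(2.16·1.4275) ≈ 0.103

0.103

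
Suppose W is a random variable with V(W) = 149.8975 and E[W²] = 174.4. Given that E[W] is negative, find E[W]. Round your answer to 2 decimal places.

-4.95

(E[W])² = E[W²] − V(W) = 174.4 − 149.8975 = 24.5025
E[W] = −√24.5025 = -4.95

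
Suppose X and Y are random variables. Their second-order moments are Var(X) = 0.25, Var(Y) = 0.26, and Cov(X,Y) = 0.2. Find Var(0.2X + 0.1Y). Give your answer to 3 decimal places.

0.021

Var(0.2X + 0.1Y) = (0.2)²·Var(X) + (0.1)²·Var(Y) + 2·(0.2)·(0.1)·Cov(X,Y)
= 0.04·0.25 + 0.01·0.26 + 0.04·0.2 = 0.0206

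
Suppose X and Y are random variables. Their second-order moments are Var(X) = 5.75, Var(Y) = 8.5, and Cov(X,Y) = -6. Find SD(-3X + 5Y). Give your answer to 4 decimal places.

21.0772

Var(-3X + 5Y) = (-3)²·Var(X) + (5)²·Var(Y) + 2·(-3)·(5)·Cov(X,Y)
= 9·5.75 + 25·8.5 + -30·-6 = 444.25
SD(-3X + 5Y) = √444.25 ≈ 21.0772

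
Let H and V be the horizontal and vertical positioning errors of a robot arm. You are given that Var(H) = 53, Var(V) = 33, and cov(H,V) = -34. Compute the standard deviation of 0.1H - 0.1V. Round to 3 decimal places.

1.241

Var(0.1H - 0.1V) = (0.1)²·Var(H) + (-0.1)²·Var(V) + 2·(0.1)·(-0.1)·cov(H,V)
= 0.01·53 + 0.01·33 + -0.02·-34 = 1.54
SD(0.1H - 0.1V) = √1.54 ≈ 1.241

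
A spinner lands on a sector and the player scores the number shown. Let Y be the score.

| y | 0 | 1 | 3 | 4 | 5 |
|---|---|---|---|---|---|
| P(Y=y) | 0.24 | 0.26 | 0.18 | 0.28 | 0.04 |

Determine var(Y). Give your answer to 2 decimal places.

E[Y] = (0)(0.24) + (1)(0.26) + (3)(0.18) + (4)(0.28) + (5)(0.04) = 2.12
E[Y²] = (0)²(0.24) + (1)²(0.26) + (3)²(0.18) + (4)²(0.28) + (5)²(0.04) = 7.36
var(Y) = E[Y²] − (E[Y])² = 7.36 − (2.12)² = 2.8656

2.87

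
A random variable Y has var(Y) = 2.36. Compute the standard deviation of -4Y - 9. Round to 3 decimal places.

6.145

var(-4Y - 9) = (-4)²·2.36 = 37.76
sd(-4Y - 9) = √37.76 ≈ 6.145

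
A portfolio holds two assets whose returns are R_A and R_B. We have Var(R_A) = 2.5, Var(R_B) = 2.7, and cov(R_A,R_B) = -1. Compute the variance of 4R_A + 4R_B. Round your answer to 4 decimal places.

Var(4R_A + 4R_B) = (4)²·Var(R_A) + (4)²·Var(R_B) + 2·(4)·(4)·cov(R_A,R_B)
= 16·2.5 + 16·2.7 + 32·-1 = 51.2

51.2000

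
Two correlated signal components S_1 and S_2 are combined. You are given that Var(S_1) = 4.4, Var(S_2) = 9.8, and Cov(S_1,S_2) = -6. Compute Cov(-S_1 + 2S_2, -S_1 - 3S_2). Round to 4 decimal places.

-60.4000

Cov(-S_1 + 2S_2, -S_1 - 3S_2) = (-1)(-1)Var(S_1) + (2)(-3)Var(S_2) + [(-1)(-3) + (2)(-1)]Cov(S_1,S_2)
= 1·4.4 + -6·9.8 + 1·-6 = -60.4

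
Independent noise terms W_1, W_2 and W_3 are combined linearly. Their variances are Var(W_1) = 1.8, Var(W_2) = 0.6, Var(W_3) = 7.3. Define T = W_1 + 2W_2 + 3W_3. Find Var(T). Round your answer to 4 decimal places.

69.9000

By independence, Var(T) = (1)²Var(W_1) + (2)²Var(W_2) + (3)²Var(W_3)
= (1)²·1.8 + (2)²·0.6 + (3)²·7.3 = 69.9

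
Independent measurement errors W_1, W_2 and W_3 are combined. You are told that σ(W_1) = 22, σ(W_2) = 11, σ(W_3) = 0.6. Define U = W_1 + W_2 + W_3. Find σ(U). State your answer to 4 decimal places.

var(W_1) = 484, var(W_2) = 121, var(W_3) = 0.36
By independence, var(U) = (1)²var(W_1) + (1)²var(W_2) + (1)²var(W_3)
= (1)²·484 + (1)²·121 + (1)²·0.36 = 605.36
σ(U) = √605.36 ≈ 24.6041

24.6041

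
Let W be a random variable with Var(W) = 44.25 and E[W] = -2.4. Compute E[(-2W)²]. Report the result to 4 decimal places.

E[-2W] = -2·-2.4 = 4.8
Var(-2W) = (-2)²·44.25 = 177
E[(-2W)²] = Var((-2W)) + (E[(-2W)])² = 177 + (4.8)² = 200.04

200.0400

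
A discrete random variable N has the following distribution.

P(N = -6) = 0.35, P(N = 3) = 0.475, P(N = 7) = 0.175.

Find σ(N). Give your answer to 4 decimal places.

5.0147

E[N] = (-6)(0.35) + (3)(0.475) + (7)(0.175) = 0.55
E[N²] = (-6)²(0.35) + (3)²(0.475) + (7)²(0.175) = 25.45
Var(N) = E[N²] − (E[N])² = 25.45 − (0.55)² = 25.1475
σ(N) = √25.1475 ≈ 5.0147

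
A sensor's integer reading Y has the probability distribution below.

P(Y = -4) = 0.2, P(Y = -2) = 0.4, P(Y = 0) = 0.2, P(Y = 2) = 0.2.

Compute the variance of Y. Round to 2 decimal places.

4.16

E[Y] = (-4)(0.2) + (-2)(0.4) + (0)(0.2) + (2)(0.2) = -1.2
E[Y²] = (-4)²(0.2) + (-2)²(0.4) + (0)²(0.2) + (2)²(0.2) = 5.6
Var(Y) = E[Y²] − (E[Y])² = 5.6 − (-1.2)² = 4.16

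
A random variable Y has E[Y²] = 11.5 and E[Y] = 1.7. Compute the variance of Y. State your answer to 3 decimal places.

var(Y) = 11.5 − (1.7)² = 8.61

8.610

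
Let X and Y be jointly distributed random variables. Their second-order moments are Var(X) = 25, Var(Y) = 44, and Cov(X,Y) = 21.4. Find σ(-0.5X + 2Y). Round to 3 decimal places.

11.809

Var(-0.5X + 2Y) = (-0.5)²·Var(X) + (2)²·Var(Y) + 2·(-0.5)·(2)·Cov(X,Y)
= 0.25·25 + 4·44 + -2·21.4 = 139.45
σ(-0.5X + 2Y) = √139.45 ≈ 11.809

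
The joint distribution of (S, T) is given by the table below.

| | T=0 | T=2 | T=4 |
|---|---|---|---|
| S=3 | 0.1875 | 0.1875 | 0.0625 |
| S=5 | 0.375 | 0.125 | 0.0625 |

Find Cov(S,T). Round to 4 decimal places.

E[S] = 4.125,  E[T] = 1.125
E[ST] = 4.375
Cov(S,T) = E[ST] − E[S]E[T] = 4.375 − (4.125)(1.125) = -0.265625

-0.2656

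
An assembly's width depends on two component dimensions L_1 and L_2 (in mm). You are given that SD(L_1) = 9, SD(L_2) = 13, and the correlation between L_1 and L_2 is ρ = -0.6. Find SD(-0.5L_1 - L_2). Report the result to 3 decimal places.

10.911

Var(L_1) = (9)² = 81;  Var(L_2) = (13)² = 169
Cov(L_1,L_2) = ρ·SD(L_1)·SD(L_2) = -0.6·9·13 = -70.2
Var(-0.5L_1 - L_2) = (-0.5)²·Var(L_1) + (-1)²·Var(L_2) + 2·(-0.5)·(-1)·Cov(L_1,L_2)
= 0.25·81 + 1·169 + 1·-70.2 = 119.05
SD(-0.5L_1 - L_2) = √119.05 ≈ 10.911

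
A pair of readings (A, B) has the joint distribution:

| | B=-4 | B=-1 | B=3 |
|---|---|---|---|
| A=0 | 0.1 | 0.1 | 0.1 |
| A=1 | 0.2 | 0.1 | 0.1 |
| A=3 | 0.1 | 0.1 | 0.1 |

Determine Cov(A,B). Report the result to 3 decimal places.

E[A] = 1.3,  E[B] = -1
E[AB] = -1.2
Cov(A,B) = E[AB] − E[A]E[B] = -1.2 − (1.3)(-1) = 0.1

0.100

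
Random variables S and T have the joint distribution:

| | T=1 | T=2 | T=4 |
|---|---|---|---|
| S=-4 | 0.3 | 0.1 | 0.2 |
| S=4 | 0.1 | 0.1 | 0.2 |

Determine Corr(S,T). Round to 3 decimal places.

E[S] = -0.8,  E[T] = 2.4
E[ST] = -0.8
Cov(S,T) = E[ST] − E[S]E[T] = -0.8 − (-0.8)(2.4) = 1.12
Var(S) = 15.36,  Var(T) = 1.84
ρ = 1.12 / √(15.36·1.84) ≈ 0.211

0.211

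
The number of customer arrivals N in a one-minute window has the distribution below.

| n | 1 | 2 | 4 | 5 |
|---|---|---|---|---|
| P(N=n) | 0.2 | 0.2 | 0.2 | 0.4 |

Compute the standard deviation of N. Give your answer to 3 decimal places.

E[N] = (1)(0.2) + (2)(0.2) + (4)(0.2) + (5)(0.4) = 3.4
E[N²] = (1)²(0.2) + (2)²(0.2) + (4)²(0.2) + (5)²(0.4) = 14.2
Var(N) = E[N²] − (E[N])² = 14.2 − (3.4)² = 2.64
sd(N) = √2.64 ≈ 1.625

1.625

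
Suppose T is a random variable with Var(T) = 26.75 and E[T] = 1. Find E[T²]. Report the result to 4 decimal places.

E[T²] = Var(T) + (E[T])² = 26.75 + (1)² = 27.75

27.7500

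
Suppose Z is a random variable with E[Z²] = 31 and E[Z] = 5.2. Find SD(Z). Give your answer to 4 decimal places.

Var(Z) = 31 − (5.2)² = 3.96
SD(Z) = √3.96 ≈ 1.9900

1.9900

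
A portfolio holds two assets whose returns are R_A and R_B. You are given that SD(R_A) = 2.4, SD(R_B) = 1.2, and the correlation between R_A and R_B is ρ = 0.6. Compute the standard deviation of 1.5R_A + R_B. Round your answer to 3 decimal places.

4.425

Var(R_A) = (2.4)² = 5.76;  Var(R_B) = (1.2)² = 1.44
Cov(R_A,R_B) = ρ·SD(R_A)·SD(R_B) = 0.6·2.4·1.2 = 1.728
Var(1.5R_A + R_B) = (1.5)²·Var(R_A) + (1)²·Var(R_B) + 2·(1.5)·(1)·Cov(R_A,R_B)
= 2.25·5.76 + 1·1.44 + 3·1.728 = 19.584
SD(1.5R_A + R_B) = √19.584 ≈ 4.425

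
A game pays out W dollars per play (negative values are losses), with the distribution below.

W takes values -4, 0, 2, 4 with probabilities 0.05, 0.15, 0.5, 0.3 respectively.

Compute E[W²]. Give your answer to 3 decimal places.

E[W²] = (-4)²(0.05) + (0)²(0.15) + (2)²(0.5) + (4)²(0.3) = 7.6

7.600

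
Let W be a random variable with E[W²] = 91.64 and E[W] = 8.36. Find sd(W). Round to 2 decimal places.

Var(W) = 91.64 − (8.36)² = 21.7504
sd(W) = √21.7504 ≈ 4.66

4.66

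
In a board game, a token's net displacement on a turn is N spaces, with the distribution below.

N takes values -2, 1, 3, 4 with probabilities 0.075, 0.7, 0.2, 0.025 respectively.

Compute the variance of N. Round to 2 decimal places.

E[N] = (-2)(0.075) + (1)(0.7) + (3)(0.2) + (4)(0.025) = 1.25
E[N²] = (-2)²(0.075) + (1)²(0.7) + (3)²(0.2) + (4)²(0.025) = 3.2
Var(N) = E[N²] − (E[N])² = 3.2 − (1.25)² = 1.6375

1.64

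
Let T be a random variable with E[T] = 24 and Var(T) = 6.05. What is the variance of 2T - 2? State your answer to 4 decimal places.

Var(2T - 2) = (2)²·Var(T) = 4·6.05 = 24.2

24.2000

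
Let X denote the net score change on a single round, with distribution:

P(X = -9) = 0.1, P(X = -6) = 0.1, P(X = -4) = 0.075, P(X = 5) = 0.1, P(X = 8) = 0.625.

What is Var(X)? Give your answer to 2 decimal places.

41.71

E[X] = (-9)(0.1) + (-6)(0.1) + (-4)(0.075) + (5)(0.1) + (8)(0.625) = 3.7
E[X²] = (-9)²(0.1) + (-6)²(0.1) + (-4)²(0.075) + (5)²(0.1) + (8)²(0.625) = 55.4
Var(X) = E[X²] − (E[X])² = 55.4 − (3.7)² = 41.71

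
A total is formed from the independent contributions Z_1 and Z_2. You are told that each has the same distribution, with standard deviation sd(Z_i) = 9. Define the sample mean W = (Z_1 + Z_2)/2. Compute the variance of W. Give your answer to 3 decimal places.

var(Z_i) = (9)² = 81
By independence, var(W) = (0.5)²var(Z_1) + (0.5)²var(Z_2)
= (0.5)²·81 + (0.5)²·81 = 40.5

40.500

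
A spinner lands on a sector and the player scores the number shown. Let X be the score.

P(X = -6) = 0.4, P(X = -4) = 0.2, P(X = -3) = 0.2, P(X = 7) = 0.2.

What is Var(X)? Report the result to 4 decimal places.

E[X] = (-6)(0.4) + (-4)(0.2) + (-3)(0.2) + (7)(0.2) = -2.4
E[X²] = (-6)²(0.4) + (-4)²(0.2) + (-3)²(0.2) + (7)²(0.2) = 29.2
Var(X) = E[X²] − (E[X])² = 29.2 − (-2.4)² = 23.44

23.4400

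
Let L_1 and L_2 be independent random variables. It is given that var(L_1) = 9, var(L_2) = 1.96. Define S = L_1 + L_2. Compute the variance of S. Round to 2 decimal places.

By independence, var(S) = (1)²var(L_1) + (1)²var(L_2)
= (1)²·9 + (1)²·1.96 = 10.96

10.96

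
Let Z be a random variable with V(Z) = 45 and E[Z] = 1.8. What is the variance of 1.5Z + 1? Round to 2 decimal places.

V(1.5Z + 1) = (1.5)²·V(Z) = 2.25·45 = 101.25

101.25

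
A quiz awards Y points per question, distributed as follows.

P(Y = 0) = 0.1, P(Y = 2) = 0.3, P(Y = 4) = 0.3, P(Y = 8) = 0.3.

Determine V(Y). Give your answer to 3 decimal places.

7.560

E[Y] = (0)(0.1) + (2)(0.3) + (4)(0.3) + (8)(0.3) = 4.2
E[Y²] = (0)²(0.1) + (2)²(0.3) + (4)²(0.3) + (8)²(0.3) = 25.2
V(Y) = E[Y²] − (E[Y])² = 25.2 − (4.2)² = 7.56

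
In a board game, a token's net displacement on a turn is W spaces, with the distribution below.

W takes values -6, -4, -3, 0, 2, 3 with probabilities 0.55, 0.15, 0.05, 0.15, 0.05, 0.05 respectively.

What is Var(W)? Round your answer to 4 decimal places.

E[W] = (-6)(0.55) + (-4)(0.15) + (-3)(0.05) + (0)(0.15) + (2)(0.05) + (3)(0.05) = -3.8
E[W²] = (-6)²(0.55) + (-4)²(0.15) + (-3)²(0.05) + (0)²(0.15) + (2)²(0.05) + (3)²(0.05) = 23.3
Var(W) = E[W²] − (E[W])² = 23.3 − (-3.8)² = 8.86

8.8600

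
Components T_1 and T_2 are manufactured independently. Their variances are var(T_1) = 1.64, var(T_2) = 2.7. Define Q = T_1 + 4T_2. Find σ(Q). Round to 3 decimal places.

6.696

By independence, var(Q) = (1)²var(T_1) + (4)²var(T_2)
= (1)²·1.64 + (4)²·2.7 = 44.84
σ(Q) = √44.84 ≈ 6.696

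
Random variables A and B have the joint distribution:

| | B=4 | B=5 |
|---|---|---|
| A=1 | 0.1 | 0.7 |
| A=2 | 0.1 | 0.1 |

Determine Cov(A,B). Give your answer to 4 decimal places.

-0.0600

E[A] = 1.2,  E[B] = 4.8
E[AB] = 5.7
Cov(A,B) = E[AB] − E[A]E[B] = 5.7 − (1.2)(4.8) = -0.06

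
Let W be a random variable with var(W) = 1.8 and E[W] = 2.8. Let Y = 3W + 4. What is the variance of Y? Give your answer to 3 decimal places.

var(3W + 4) = (3)²·var(W) = 9·1.8 = 16.2

16.200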